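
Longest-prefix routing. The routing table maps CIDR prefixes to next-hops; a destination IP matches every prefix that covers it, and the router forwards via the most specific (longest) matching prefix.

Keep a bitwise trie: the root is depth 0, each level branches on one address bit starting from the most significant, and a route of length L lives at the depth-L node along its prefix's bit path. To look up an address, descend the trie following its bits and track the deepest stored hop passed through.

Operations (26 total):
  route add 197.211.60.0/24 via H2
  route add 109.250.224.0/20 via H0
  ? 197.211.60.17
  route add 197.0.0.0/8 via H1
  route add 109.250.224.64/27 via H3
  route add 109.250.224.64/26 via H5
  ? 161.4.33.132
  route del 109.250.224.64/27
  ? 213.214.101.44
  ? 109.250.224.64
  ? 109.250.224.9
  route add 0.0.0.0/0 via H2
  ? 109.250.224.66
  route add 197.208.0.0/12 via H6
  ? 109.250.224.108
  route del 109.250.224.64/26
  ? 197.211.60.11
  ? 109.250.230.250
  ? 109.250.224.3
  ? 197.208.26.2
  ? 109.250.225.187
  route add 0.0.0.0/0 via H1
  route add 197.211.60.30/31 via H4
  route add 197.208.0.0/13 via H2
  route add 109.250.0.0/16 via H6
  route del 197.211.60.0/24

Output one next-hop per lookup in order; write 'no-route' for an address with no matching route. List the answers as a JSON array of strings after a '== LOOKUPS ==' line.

Trace:
  + 197.211.60.0/24 (H2) depth=24
  + 109.250.224.0/20 (H0) depth=20
  ? 197.211.60.17  path d0:-→d1:-→d2:-→d3:-→d4:-→d5:-→d6:-→d7:-→d8:-→d9:-→d10:-→d11:-→d12:-→d13:-→d14:-→d15:-→d16:-→d17:-→d18:-→d19:-→d20:-→d21:-→d22:-→d23:-→d24:H2  best=H2
  + 197.0.0.0/8 (H1) depth=8
  + 109.250.224.64/27 (H3) depth=27
  + 109.250.224.64/26 (H5) depth=26
  ? 161.4.33.132  path d0:-→d1:-  best=no-route
  - 109.250.224.64/27 clear@27
  ? 213.214.101.44  path d0:-→d1:-→d2:-→d3:-  best=no-route
  ? 109.250.224.64  path d0:-→d1:-→d2:-→d3:-→d4:-→d5:-→d6:-→d7:-→d8:-→d9:-→d10:-→d11:-→d12:-→d13:-→d14:-→d15:-→d16:-→d17:-→d18:-→d19:-→d20:H0→d21:-→d22:-→d23:-→d24:-→d25:-→d26:H5→d27:-  best=H5
  ? 109.250.224.9  path d0:-→d1:-→d2:-→d3:-→d4:-→d5:-→d6:-→d7:-→d8:-→d9:-→d10:-→d11:-→d12:-→d13:-→d14:-→d15:-→d16:-→d17:-→d18:-→d19:-→d20:H0→d21:-→d22:-→d23:-→d24:-→d25:-  best=H0
  + 0.0.0.0/0 (H2) depth=0
  ? 109.250.224.66  path d0:H2→d1:-→d2:-→d3:-→d4:-→d5:-→d6:-→d7:-→d8:-→d9:-→d10:-→d11:-→d12:-→d13:-→d14:-→d15:-→d16:-→d17:-→d18:-→d19:-→d20:H0→d21:-→d22:-→d23:-→d24:-→d25:-→d26:H5→d27:-  best=H5
  + 197.208.0.0/12 (H6) depth=12
  ? 109.250.224.108  path d0:H2→d1:-→d2:-→d3:-→d4:-→d5:-→d6:-→d7:-→d8:-→d9:-→d10:-→d11:-→d12:-→d13:-→d14:-→d15:-→d16:-→d17:-→d18:-→d19:-→d20:H0→d21:-→d22:-→d23:-→d24:-→d25:-→d26:H5  best=H5
  - 109.250.224.64/26 clear@26
  ? 197.211.60.11  path d0:H2→d1:-→d2:-→d3:-→d4:-→d5:-→d6:-→d7:-→d8:H1→d9:-→d10:-→d11:-→d12:H6→d13:-→d14:-→d15:-→d16:-→d17:-→d18:-→d19:-→d20:-→d21:-→d22:-→d23:-→d24:H2  best=H2
  ? 109.250.230.250  path d0:H2→d1:-→d2:-→d3:-→d4:-→d5:-→d6:-→d7:-→d8:-→d9:-→d10:-→d11:-→d12:-→d13:-→d14:-→d15:-→d16:-→d17:-→d18:-→d19:-→d20:H0→d21:-  best=H0
  ? 109.250.224.3  path d0:H2→d1:-→d2:-→d3:-→d4:-→d5:-→d6:-→d7:-→d8:-→d9:-→d10:-→d11:-→d12:-→d13:-→d14:-→d15:-→d16:-→d17:-→d18:-→d19:-→d20:H0→d21:-→d22:-→d23:-→d24:-→d25:-  best=H0
  ? 197.208.26.2  path d0:H2→d1:-→d2:-→d3:-→d4:-→d5:-→d6:-→d7:-→d8:H1→d9:-→d10:-→d11:-→d12:H6→d13:-→d14:-  best=H6
  ? 109.250.225.187  path d0:H2→d1:-→d2:-→d3:-→d4:-→d5:-→d6:-→d7:-→d8:-→d9:-→d10:-→d11:-→d12:-→d13:-→d14:-→d15:-→d16:-→d17:-→d18:-→d19:-→d20:H0→d21:-→d22:-→d23:-  best=H0
  + 0.0.0.0/0 (H1) depth=0
  + 197.211.60.30/31 (H4) depth=31
  + 197.208.0.0/13 (H2) depth=13
  + 109.250.0.0/16 (H6) depth=16
  - 197.211.60.0/24 clear@24

== LOOKUPS ==
["H2","no-route","no-route","H5","H0","H5","H5","H2","H0","H0","H6","H0"]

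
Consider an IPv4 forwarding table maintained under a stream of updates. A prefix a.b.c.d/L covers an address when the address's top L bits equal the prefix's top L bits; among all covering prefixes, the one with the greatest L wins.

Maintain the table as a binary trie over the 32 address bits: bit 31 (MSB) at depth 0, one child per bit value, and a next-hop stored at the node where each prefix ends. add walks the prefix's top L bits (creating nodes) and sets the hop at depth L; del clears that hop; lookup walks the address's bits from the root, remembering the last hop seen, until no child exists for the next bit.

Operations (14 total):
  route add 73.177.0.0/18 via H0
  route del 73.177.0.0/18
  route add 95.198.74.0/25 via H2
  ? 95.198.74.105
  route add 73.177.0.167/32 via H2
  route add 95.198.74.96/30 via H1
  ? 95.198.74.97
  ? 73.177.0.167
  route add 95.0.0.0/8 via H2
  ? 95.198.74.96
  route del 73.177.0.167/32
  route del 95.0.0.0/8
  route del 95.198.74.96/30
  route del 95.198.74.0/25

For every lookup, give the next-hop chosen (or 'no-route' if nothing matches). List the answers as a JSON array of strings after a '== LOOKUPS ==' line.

Trace:
  + 73.177.0.0/18 (H0) depth=18
  - 73.177.0.0/18 clear@18
  + 95.198.74.0/25 (H2) depth=25
  ? 95.198.74.105  path d0:-→d1:-→d2:-→d3:-→d4:-→d5:-→d6:-→d7:-→d8:-→d9:-→d10:-→d11:-→d12:-→d13:-→d14:-→d15:-→d16:-→d17:-→d18:-→d19:-→d20:-→d21:-→d22:-→d23:-→d24:-→d25:H2  best=H2
  + 73.177.0.167/32 (H2) depth=32
  + 95.198.74.96/30 (H1) depth=30
  ? 95.198.74.97  path d0:-→d1:-→d2:-→d3:-→d4:-→d5:-→d6:-→d7:-→d8:-→d9:-→d10:-→d11:-→d12:-→d13:-→d14:-→d15:-→d16:-→d17:-→d18:-→d19:-→d20:-→d21:-→d22:-→d23:-→d24:-→d25:H2→d26:-→d27:-→d28:-→d29:-→d30:H1  best=H1
  ? 73.177.0.167  path d0:-→d1:-→d2:-→d3:-→d4:-→d5:-→d6:-→d7:-→d8:-→d9:-→d10:-→d11:-→d12:-→d13:-→d14:-→d15:-→d16:-→d17:-→d18:-→d19:-→d20:-→d21:-→d22:-→d23:-→d24:-→d25:-→d26:-→d27:-→d28:-→d29:-→d30:-→d31:-→d32:H2  best=H2
  + 95.0.0.0/8 (H2) depth=8
  ? 95.198.74.96  path d0:-→d1:-→d2:-→d3:-→d4:-→d5:-→d6:-→d7:-→d8:H2→d9:-→d10:-→d11:-→d12:-→d13:-→d14:-→d15:-→d16:-→d17:-→d18:-→d19:-→d20:-→d21:-→d22:-→d23:-→d24:-→d25:H2→d26:-→d27:-→d28:-→d29:-→d30:H1  best=H1
  - 73.177.0.167/32 clear@32
  - 95.0.0.0/8 clear@8
  - 95.198.74.96/30 clear@30
  - 95.198.74.0/25 clear@25

== LOOKUPS ==
["H2","H1","H2","H1"]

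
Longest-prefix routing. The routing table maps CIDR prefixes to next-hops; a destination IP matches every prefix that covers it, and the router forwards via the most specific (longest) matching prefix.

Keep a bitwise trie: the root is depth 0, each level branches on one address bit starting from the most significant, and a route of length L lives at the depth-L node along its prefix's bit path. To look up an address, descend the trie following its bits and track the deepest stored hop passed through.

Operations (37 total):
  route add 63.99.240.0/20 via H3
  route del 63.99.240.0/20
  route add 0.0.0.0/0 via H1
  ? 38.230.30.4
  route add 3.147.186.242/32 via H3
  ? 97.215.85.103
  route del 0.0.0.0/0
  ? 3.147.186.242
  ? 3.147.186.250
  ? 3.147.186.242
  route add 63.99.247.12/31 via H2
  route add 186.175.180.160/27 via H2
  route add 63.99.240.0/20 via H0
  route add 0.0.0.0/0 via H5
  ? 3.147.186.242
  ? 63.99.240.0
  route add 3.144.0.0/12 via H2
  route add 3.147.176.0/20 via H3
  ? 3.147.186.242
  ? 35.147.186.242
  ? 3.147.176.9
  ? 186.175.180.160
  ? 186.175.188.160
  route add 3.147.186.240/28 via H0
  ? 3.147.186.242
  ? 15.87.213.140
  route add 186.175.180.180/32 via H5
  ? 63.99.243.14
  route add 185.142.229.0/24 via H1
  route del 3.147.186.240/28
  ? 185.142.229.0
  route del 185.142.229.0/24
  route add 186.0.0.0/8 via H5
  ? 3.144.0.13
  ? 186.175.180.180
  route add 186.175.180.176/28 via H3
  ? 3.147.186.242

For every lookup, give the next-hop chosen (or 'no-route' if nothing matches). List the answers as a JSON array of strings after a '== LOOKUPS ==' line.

Process each operation:
  add 63.99.240.0/20 -> H3 at depth 20
  - 63.99.240.0/20 clear@20
  add 0.0.0.0/0 -> H1 at depth 0
  Q 38.230.30.4: descend 001 ; hops seen [H1] ; pick H1
  add 3.147.186.242/32 -> H3 at depth 32
  Q 97.215.85.103: descend 0 ; hops seen [H1] ; pick H1
  - 0.0.0.0/0 clear@0
  Q 3.147.186.242: descend 00000011100100111011101011110010 ; hops seen [H3] ; pick H3
  Q 3.147.186.250: descend 0000001110010011101110101111 ; hops seen [∅] ; pick no-route
  Q 3.147.186.242: descend 00000011100100111011101011110010 ; hops seen [H3] ; pick H3
  add 63.99.247.12/31 -> H2 at depth 31
  add 186.175.180.160/27 -> H2 at depth 27
  add 63.99.240.0/20 -> H0 at depth 20
  add 0.0.0.0/0 -> H5 at depth 0
  Q 3.147.186.242: descend 00000011100100111011101011110010 ; hops seen [H5,H3] ; pick H3
  Q 63.99.240.0: descend 001111110110001111110 ; hops seen [H5,H0] ; pick H0
  add 3.144.0.0/12 -> H2 at depth 12
  add 3.147.176.0/20 -> H3 at depth 20
  Q 3.147.186.242: descend 00000011100100111011101011110010 ; hops seen [H5,H2,H3,H3] ; pick H3
  Q 35.147.186.242: descend 001 ; hops seen [H5] ; pick H5
  Q 3.147.176.9: descend 00000011100100111011 ; hops seen [H5,H2,H3] ; pick H3
  Q 186.175.180.160: descend 101110101010111110110100101 ; hops seen [H5,H2] ; pick H2
  Q 186.175.188.160: descend 10111010101011111011 ; hops seen [H5] ; pick H5
  add 3.147.186.240/28 -> H0 at depth 28
  Q 3.147.186.242: descend 00000011100100111011101011110010 ; hops seen [H5,H2,H3,H0,H3] ; pick H3
  Q 15.87.213.140: descend 0000 ; hops seen [H5] ; pick H5
  add 186.175.180.180/32 -> H5 at depth 32
  Q 63.99.243.14: descend 001111110110001111110 ; hops seen [H5,H0] ; pick H0
  add 185.142.229.0/24 -> H1 at depth 24
  - 3.147.186.240/28 clear@28
  Q 185.142.229.0: descend 101110011000111011100101 ; hops seen [H5,H1] ; pick H1
  - 185.142.229.0/24 clear@24
  add 186.0.0.0/8 -> H5 at depth 8
  Q 3.144.0.13: descend 00000011100100 ; hops seen [H5,H2] ; pick H2
  Q 186.175.180.180: descend 10111010101011111011010010110100 ; hops seen [H5,H5,H2,H5] ; pick H5
  add 186.175.180.176/28 -> H3 at depth 28
  Q 3.147.186.242: descend 00000011100100111011101011110010 ; hops seen [H5,H2,H3,H3] ; pick H3

== LOOKUPS ==
["H1","H1","H3","no-route","H3","H3","H0","H3","H5","H3","H2","H5","H3","H5","H0","H1","H2","H5","H3"]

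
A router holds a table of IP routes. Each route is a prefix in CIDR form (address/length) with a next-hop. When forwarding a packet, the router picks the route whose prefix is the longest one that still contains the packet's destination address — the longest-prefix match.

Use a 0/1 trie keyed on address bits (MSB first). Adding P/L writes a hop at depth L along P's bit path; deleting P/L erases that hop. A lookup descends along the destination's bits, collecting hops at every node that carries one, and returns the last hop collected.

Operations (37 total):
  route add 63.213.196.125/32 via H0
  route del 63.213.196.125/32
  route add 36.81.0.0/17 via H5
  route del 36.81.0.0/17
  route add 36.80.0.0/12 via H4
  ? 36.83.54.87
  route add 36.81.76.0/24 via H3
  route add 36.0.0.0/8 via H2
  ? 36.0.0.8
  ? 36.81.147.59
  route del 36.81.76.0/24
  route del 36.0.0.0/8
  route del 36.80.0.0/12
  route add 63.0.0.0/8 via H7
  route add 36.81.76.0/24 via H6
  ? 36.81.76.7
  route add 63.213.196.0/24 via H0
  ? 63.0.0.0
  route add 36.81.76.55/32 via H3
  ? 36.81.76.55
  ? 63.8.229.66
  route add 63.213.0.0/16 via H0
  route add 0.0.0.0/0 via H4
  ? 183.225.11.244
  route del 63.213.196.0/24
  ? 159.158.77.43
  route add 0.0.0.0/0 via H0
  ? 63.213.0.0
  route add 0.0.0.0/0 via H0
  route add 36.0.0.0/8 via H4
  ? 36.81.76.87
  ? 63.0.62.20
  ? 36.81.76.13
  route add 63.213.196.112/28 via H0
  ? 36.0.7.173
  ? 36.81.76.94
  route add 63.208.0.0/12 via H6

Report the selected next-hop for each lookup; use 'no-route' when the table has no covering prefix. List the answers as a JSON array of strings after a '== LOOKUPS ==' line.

Process each operation:
  + 63.213.196.125/32 (H0) depth=32
  - 63.213.196.125/32 clear@32
  + 36.81.0.0/17 (H5) depth=17
  - 36.81.0.0/17 clear@17
  + 36.80.0.0/12 (H4) depth=12
  lookup 36.83.54.87: bits 00100100010100 walk d0:-→d1:-→d2:-→d3:-→d4:-→d5:-→d6:-→d7:-→d8:-→d9:-→d10:-→d11:-→d12:H4→d13:-→d14:- -> H4
  + 36.81.76.0/24 (H3) depth=24
  + 36.0.0.0/8 (H2) depth=8
  lookup 36.0.0.8: bits 001001000 walk d0:-→d1:-→d2:-→d3:-→d4:-→d5:-→d6:-→d7:-→d8:H2→d9:- -> H2
  lookup 36.81.147.59: bits 0010010001010001 walk d0:-→d1:-→d2:-→d3:-→d4:-→d5:-→d6:-→d7:-→d8:H2→d9:-→d10:-→d11:-→d12:H4→d13:-→d14:-→d15:-→d16:- -> H4
  - 36.81.76.0/24 clear@24
  - 36.0.0.0/8 clear@8
  - 36.80.0.0/12 clear@12
  + 63.0.0.0/8 (H7) depth=8
  + 36.81.76.0/24 (H6) depth=24
  lookup 36.81.76.7: bits 001001000101000101001100 walk d0:-→d1:-→d2:-→d3:-→d4:-→d5:-→d6:-→d7:-→d8:-→d9:-→d10:-→d11:-→d12:-→d13:-→d14:-→d15:-→d16:-→d17:-→d18:-→d19:-→d20:-→d21:-→d22:-→d23:-→d24:H6 -> H6
  + 63.213.196.0/24 (H0) depth=24
  lookup 63.0.0.0: bits 00111111 walk d0:-→d1:-→d2:-→d3:-→d4:-→d5:-→d6:-→d7:-→d8:H7 -> H7
  + 36.81.76.55/32 (H3) depth=32
  lookup 36.81.76.55: bits 00100100010100010100110000110111 walk d0:-→d1:-→d2:-→d3:-→d4:-→d5:-→d6:-→d7:-→d8:-→d9:-→d10:-→d11:-→d12:-→d13:-→d14:-→d15:-→d16:-→d17:-→d18:-→d19:-→d20:-→d21:-→d22:-→d23:-→d24:H6→d25:-→d26:-→d27:-→d28:-→d29:-→d30:-→d31:-→d32:H3 -> H3
  lookup 63.8.229.66: bits 00111111 walk d0:-→d1:-→d2:-→d3:-→d4:-→d5:-→d6:-→d7:-→d8:H7 -> H7
  + 63.213.0.0/16 (H0) depth=16
  + 0.0.0.0/0 (H4) depth=0
  lookup 183.225.11.244: bits ε walk d0:H4 -> H4
  - 63.213.196.0/24 clear@24
  lookup 159.158.77.43: bits ε walk d0:H4 -> H4
  + 0.0.0.0/0 (H0) depth=0
  lookup 63.213.0.0: bits 0011111111010101 walk d0:H0→d1:-→d2:-→d3:-→d4:-→d5:-→d6:-→d7:-→d8:H7→d9:-→d10:-→d11:-→d12:-→d13:-→d14:-→d15:-→d16:H0 -> H0
  + 0.0.0.0/0 (H0) depth=0
  + 36.0.0.0/8 (H4) depth=8
  lookup 36.81.76.87: bits 0010010001010001010011000 walk d0:H0→d1:-→d2:-→d3:-→d4:-→d5:-→d6:-→d7:-→d8:H4→d9:-→d10:-→d11:-→d12:-→d13:-→d14:-→d15:-→d16:-→d17:-→d18:-→d19:-→d20:-→d21:-→d22:-→d23:-→d24:H6→d25:- -> H6
  lookup 63.0.62.20: bits 00111111 walk d0:H0→d1:-→d2:-→d3:-→d4:-→d5:-→d6:-→d7:-→d8:H7 -> H7
  lookup 36.81.76.13: bits 00100100010100010100110000 walk d0:H0→d1:-→d2:-→d3:-→d4:-→d5:-→d6:-→d7:-→d8:H4→d9:-→d10:-→d11:-→d12:-→d13:-→d14:-→d15:-→d16:-→d17:-→d18:-→d19:-→d20:-→d21:-→d22:-→d23:-→d24:H6→d25:-→d26:- -> H6
  + 63.213.196.112/28 (H0) depth=28
  lookup 36.0.7.173: bits 001001000 walk d0:H0→d1:-→d2:-→d3:-→d4:-→d5:-→d6:-→d7:-→d8:H4→d9:- -> H4
  lookup 36.81.76.94: bits 0010010001010001010011000 walk d0:H0→d1:-→d2:-→d3:-→d4:-→d5:-→d6:-→d7:-→d8:H4→d9:-→d10:-→d11:-→d12:-→d13:-→d14:-→d15:-→d16:-→d17:-→d18:-→d19:-→d20:-→d21:-→d22:-→d23:-→d24:H6→d25:- -> H6
  + 63.208.0.0/12 (H6) depth=12

== LOOKUPS ==
["H4","H2","H4","H6","H7","H3","H7","H4","H4","H0","H6","H7","H6","H4","H6"]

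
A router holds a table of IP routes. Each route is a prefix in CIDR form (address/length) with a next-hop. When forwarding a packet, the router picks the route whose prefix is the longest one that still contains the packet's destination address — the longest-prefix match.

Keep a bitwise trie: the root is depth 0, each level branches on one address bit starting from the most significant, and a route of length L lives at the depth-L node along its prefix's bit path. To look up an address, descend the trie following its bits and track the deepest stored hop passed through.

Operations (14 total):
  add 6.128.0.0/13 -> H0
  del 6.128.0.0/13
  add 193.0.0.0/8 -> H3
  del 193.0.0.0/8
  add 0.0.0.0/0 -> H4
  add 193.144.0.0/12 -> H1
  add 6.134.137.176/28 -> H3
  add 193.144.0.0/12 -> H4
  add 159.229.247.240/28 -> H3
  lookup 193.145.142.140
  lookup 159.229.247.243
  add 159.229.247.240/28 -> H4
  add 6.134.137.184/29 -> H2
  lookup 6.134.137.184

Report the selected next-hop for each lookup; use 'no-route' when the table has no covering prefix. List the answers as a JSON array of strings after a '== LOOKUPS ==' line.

Trace:
  + 6.128.0.0/13 (H0) depth=13
  del 6.128.0.0/13 (clear depth 13)
  + 193.0.0.0/8 (H3) depth=8
  del 193.0.0.0/8 (clear depth 8)
  + 0.0.0.0/0 (H4) depth=0
  + 193.144.0.0/12 (H1) depth=12
  + 6.134.137.176/28 (H3) depth=28
  + 193.144.0.0/12 (H4) depth=12
  + 159.229.247.240/28 (H3) depth=28
  Q 193.145.142.140: descend 110000011001 ; hops seen [H4,H4] ; pick H4
  Q 159.229.247.243: descend 1001111111100101111101111111 ; hops seen [H4,H3] ; pick H3
  + 159.229.247.240/28 (H4) depth=28
  + 6.134.137.184/29 (H2) depth=29
  Q 6.134.137.184: descend 00000110100001101000100110111 ; hops seen [H4,H3,H2] ; pick H2

== LOOKUPS ==
["H4","H3","H2"]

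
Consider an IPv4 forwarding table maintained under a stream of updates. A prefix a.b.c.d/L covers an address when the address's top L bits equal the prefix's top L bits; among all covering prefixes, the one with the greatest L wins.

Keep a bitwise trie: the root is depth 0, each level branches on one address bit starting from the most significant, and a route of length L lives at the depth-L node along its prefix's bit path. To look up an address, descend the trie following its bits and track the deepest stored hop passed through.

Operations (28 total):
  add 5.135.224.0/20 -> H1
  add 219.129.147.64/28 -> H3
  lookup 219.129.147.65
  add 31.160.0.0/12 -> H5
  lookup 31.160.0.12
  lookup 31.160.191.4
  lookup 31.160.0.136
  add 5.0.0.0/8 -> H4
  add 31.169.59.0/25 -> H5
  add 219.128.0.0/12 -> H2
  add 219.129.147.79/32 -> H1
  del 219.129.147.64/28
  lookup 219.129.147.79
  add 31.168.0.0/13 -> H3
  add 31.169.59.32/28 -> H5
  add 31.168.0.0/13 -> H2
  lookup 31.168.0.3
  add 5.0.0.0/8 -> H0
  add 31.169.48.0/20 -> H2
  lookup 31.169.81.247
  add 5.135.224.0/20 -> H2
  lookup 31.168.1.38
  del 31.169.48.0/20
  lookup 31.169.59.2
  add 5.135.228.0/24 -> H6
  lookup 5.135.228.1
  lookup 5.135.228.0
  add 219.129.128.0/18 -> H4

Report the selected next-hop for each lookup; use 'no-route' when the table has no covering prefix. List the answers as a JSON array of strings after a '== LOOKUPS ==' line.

Apply in order:
  add 5.135.224.0/20 -> H1 at depth 20
  add 219.129.147.64/28 -> H3 at depth 28
  lookup 219.129.147.65: bits 1101101110000001100100110100 walk d0:-→d1:-→d2:-→d3:-→d4:-→d5:-→d6:-→d7:-→d8:-→d9:-→d10:-→d11:-→d12:-→d13:-→d14:-→d15:-→d16:-→d17:-→d18:-→d19:-→d20:-→d21:-→d22:-→d23:-→d24:-→d25:-→d26:-→d27:-→d28:H3 -> H3
  add 31.160.0.0/12 -> H5 at depth 12
  lookup 31.160.0.12: bits 000111111010 walk d0:-→d1:-→d2:-→d3:-→d4:-→d5:-→d6:-→d7:-→d8:-→d9:-→d10:-→d11:-→d12:H5 -> H5
  lookup 31.160.191.4: bits 000111111010 walk d0:-→d1:-→d2:-→d3:-→d4:-→d5:-→d6:-→d7:-→d8:-→d9:-→d10:-→d11:-→d12:H5 -> H5
  lookup 31.160.0.136: bits 000111111010 walk d0:-→d1:-→d2:-→d3:-→d4:-→d5:-→d6:-→d7:-→d8:-→d9:-→d10:-→d11:-→d12:H5 -> H5
  add 5.0.0.0/8 -> H4 at depth 8
  add 31.169.59.0/25 -> H5 at depth 25
  add 219.128.0.0/12 -> H2 at depth 12
  add 219.129.147.79/32 -> H1 at depth 32
  - 219.129.147.64/28 clear@28
  lookup 219.129.147.79: bits 11011011100000011001001101001111 walk d0:-→d1:-→d2:-→d3:-→d4:-→d5:-→d6:-→d7:-→d8:-→d9:-→d10:-→d11:-→d12:H2→d13:-→d14:-→d15:-→d16:-→d17:-→d18:-→d19:-→d20:-→d21:-→d22:-→d23:-→d24:-→d25:-→d26:-→d27:-→d28:-→d29:-→d30:-→d31:-→d32:H1 -> H1
  add 31.168.0.0/13 -> H3 at depth 13
  add 31.169.59.32/28 -> H5 at depth 28
  add 31.168.0.0/13 -> H2 at depth 13
  lookup 31.168.0.3: bits 000111111010100 walk d0:-→d1:-→d2:-→d3:-→d4:-→d5:-→d6:-→d7:-→d8:-→d9:-→d10:-→d11:-→d12:H5→d13:H2→d14:-→d15:- -> H2
  add 5.0.0.0/8 -> H0 at depth 8
  add 31.169.48.0/20 -> H2 at depth 20
  lookup 31.169.81.247: bits 00011111101010010 walk d0:-→d1:-→d2:-→d3:-→d4:-→d5:-→d6:-→d7:-→d8:-→d9:-→d10:-→d11:-→d12:H5→d13:H2→d14:-→d15:-→d16:-→d17:- -> H2
  add 5.135.224.0/20 -> H2 at depth 20
  lookup 31.168.1.38: bits 000111111010100 walk d0:-→d1:-→d2:-→d3:-→d4:-→d5:-→d6:-→d7:-→d8:-→d9:-→d10:-→d11:-→d12:H5→d13:H2→d14:-→d15:- -> H2
  - 31.169.48.0/20 clear@20
  lookup 31.169.59.2: bits 00011111101010010011101100 walk d0:-→d1:-→d2:-→d3:-→d4:-→d5:-→d6:-→d7:-→d8:-→d9:-→d10:-→d11:-→d12:H5→d13:H2→d14:-→d15:-→d16:-→d17:-→d18:-→d19:-→d20:-→d21:-→d22:-→d23:-→d24:-→d25:H5→d26:- -> H5
  add 5.135.228.0/24 -> H6 at depth 24
  lookup 5.135.228.1: bits 000001011000011111100100 walk d0:-→d1:-→d2:-→d3:-→d4:-→d5:-→d6:-→d7:-→d8:H0→d9:-→d10:-→d11:-→d12:-→d13:-→d14:-→d15:-→d16:-→d17:-→d18:-→d19:-→d20:H2→d21:-→d22:-→d23:-→d24:H6 -> H6
  lookup 5.135.228.0: bits 000001011000011111100100 walk d0:-→d1:-→d2:-→d3:-→d4:-→d5:-→d6:-→d7:-→d8:H0→d9:-→d10:-→d11:-→d12:-→d13:-→d14:-→d15:-→d16:-→d17:-→d18:-→d19:-→d20:H2→d21:-→d22:-→d23:-→d24:H6 -> H6
  add 219.129.128.0/18 -> H4 at depth 18

== LOOKUPS ==
["H3","H5","H5","H5","H1","H2","H2","H2","H5","H6","H6"]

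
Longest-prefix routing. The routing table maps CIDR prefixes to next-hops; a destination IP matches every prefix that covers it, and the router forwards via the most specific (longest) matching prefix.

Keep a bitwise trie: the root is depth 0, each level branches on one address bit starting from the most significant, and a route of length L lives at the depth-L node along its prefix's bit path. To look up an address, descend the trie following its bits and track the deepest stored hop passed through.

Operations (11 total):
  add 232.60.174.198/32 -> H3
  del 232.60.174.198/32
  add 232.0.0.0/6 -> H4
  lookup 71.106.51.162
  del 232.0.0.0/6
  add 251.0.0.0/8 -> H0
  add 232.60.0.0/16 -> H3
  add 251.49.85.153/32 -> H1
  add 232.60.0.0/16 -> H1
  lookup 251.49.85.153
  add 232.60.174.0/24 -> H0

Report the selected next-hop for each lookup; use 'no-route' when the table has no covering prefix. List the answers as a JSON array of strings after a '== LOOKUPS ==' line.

Trace:
  add 232.60.174.198/32 -> H3 at depth 32
  - 232.60.174.198/32 clear@32
  add 232.0.0.0/6 -> H4 at depth 6
  ? 71.106.51.162  path d0:-  best=no-route
  - 232.0.0.0/6 clear@6
  add 251.0.0.0/8 -> H0 at depth 8
  add 232.60.0.0/16 -> H3 at depth 16
  add 251.49.85.153/32 -> H1 at depth 32
  add 232.60.0.0/16 -> H1 at depth 16
  ? 251.49.85.153  path d0:-→d1:-→d2:-→d3:-→d4:-→d5:-→d6:-→d7:-→d8:H0→d9:-→d10:-→d11:-→d12:-→d13:-→d14:-→d15:-→d16:-→d17:-→d18:-→d19:-→d20:-→d21:-→d22:-→d23:-→d24:-→d25:-→d26:-→d27:-→d28:-→d29:-→d30:-→d31:-→d32:H1  best=H1
  add 232.60.174.0/24 -> H0 at depth 24

== LOOKUPS ==
["no-route","H1"]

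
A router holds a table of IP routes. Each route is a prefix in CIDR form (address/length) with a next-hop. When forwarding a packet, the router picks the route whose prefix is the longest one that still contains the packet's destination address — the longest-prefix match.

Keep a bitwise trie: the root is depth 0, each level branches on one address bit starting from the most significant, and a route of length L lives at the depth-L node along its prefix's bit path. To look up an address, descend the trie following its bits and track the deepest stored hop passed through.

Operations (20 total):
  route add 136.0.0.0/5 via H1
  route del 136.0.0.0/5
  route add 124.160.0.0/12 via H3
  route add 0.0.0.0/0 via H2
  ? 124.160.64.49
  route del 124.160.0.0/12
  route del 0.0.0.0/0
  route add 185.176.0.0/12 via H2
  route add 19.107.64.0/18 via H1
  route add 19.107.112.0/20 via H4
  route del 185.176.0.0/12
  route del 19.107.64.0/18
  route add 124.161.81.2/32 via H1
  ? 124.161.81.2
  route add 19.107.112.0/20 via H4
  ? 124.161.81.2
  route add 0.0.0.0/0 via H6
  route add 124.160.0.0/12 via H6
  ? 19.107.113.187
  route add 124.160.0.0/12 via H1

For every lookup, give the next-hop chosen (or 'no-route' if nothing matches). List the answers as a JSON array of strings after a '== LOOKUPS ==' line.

Trace:
  add 136.0.0.0/5 -> H1 at depth 5
  - 136.0.0.0/5 clear@5
  add 124.160.0.0/12 -> H3 at depth 12
  add 0.0.0.0/0 -> H2 at depth 0
  ? 124.160.64.49  path d0:H2→d1:-→d2:-→d3:-→d4:-→d5:-→d6:-→d7:-→d8:-→d9:-→d10:-→d11:-→d12:H3  best=H3
  - 124.160.0.0/12 clear@12
  - 0.0.0.0/0 clear@0
  add 185.176.0.0/12 -> H2 at depth 12
  add 19.107.64.0/18 -> H1 at depth 18
  add 19.107.112.0/20 -> H4 at depth 20
  - 185.176.0.0/12 clear@12
  - 19.107.64.0/18 clear@18
  add 124.161.81.2/32 -> H1 at depth 32
  ? 124.161.81.2  path d0:-→d1:-→d2:-→d3:-→d4:-→d5:-→d6:-→d7:-→d8:-→d9:-→d10:-→d11:-→d12:-→d13:-→d14:-→d15:-→d16:-→d17:-→d18:-→d19:-→d20:-→d21:-→d22:-→d23:-→d24:-→d25:-→d26:-→d27:-→d28:-→d29:-→d30:-→d31:-→d32:H1  best=H1
  add 19.107.112.0/20 -> H4 at depth 20
  ? 124.161.81.2  path d0:-→d1:-→d2:-→d3:-→d4:-→d5:-→d6:-→d7:-→d8:-→d9:-→d10:-→d11:-→d12:-→d13:-→d14:-→d15:-→d16:-→d17:-→d18:-→d19:-→d20:-→d21:-→d22:-→d23:-→d24:-→d25:-→d26:-→d27:-→d28:-→d29:-→d30:-→d31:-→d32:H1  best=H1
  add 0.0.0.0/0 -> H6 at depth 0
  add 124.160.0.0/12 -> H6 at depth 12
  ? 19.107.113.187  path d0:H6→d1:-→d2:-→d3:-→d4:-→d5:-→d6:-→d7:-→d8:-→d9:-→d10:-→d11:-→d12:-→d13:-→d14:-→d15:-→d16:-→d17:-→d18:-→d19:-→d20:H4  best=H4
  add 124.160.0.0/12 -> H1 at depth 12

== LOOKUPS ==
["H3","H1","H1","H4"]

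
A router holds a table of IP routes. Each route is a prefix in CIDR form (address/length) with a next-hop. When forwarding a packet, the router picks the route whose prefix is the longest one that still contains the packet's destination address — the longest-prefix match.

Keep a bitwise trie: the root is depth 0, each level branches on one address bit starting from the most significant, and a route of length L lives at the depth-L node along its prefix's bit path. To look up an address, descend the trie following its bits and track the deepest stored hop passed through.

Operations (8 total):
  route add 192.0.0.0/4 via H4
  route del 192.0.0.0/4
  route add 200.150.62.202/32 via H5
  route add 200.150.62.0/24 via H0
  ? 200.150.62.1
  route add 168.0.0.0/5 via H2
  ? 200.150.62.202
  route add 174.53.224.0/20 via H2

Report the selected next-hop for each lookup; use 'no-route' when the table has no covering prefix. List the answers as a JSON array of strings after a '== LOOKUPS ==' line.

Trace:
  + 192.0.0.0/4 (H4) depth=4
  del 192.0.0.0/4 (clear depth 4)
  + 200.150.62.202/32 (H5) depth=32
  + 200.150.62.0/24 (H0) depth=24
  Q 200.150.62.1: descend 110010001001011000111110 ; hops seen [H0] ; pick H0
  + 168.0.0.0/5 (H2) depth=5
  Q 200.150.62.202: descend 11001000100101100011111011001010 ; hops seen [H0,H5] ; pick H5
  + 174.53.224.0/20 (H2) depth=20

== LOOKUPS ==
["H0","H5"]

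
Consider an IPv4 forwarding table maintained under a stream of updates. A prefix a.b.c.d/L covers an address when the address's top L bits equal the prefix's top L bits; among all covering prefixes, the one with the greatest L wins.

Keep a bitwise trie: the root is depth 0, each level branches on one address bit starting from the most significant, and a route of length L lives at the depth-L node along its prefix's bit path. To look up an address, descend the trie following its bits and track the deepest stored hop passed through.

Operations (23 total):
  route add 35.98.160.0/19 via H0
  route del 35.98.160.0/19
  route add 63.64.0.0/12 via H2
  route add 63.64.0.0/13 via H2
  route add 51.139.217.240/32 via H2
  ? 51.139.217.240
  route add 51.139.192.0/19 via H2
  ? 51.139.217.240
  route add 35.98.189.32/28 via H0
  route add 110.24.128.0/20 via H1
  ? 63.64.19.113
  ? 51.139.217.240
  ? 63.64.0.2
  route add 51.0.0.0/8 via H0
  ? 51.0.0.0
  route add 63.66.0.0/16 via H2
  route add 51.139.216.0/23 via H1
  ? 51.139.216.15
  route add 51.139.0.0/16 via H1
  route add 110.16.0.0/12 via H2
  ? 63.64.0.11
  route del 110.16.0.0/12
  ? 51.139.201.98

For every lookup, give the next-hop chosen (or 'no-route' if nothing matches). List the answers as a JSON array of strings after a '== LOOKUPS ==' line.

Apply in order:
  add 35.98.160.0/19 -> H0 at depth 19
  - 35.98.160.0/19 clear@19
  add 63.64.0.0/12 -> H2 at depth 12
  add 63.64.0.0/13 -> H2 at depth 13
  add 51.139.217.240/32 -> H2 at depth 32
  ? 51.139.217.240  path d0:-→d1:-→d2:-→d3:-→d4:-→d5:-→d6:-→d7:-→d8:-→d9:-→d10:-→d11:-→d12:-→d13:-→d14:-→d15:-→d16:-→d17:-→d18:-→d19:-→d20:-→d21:-→d22:-→d23:-→d24:-→d25:-→d26:-→d27:-→d28:-→d29:-→d30:-→d31:-→d32:H2  best=H2
  add 51.139.192.0/19 -> H2 at depth 19
  ? 51.139.217.240  path d0:-→d1:-→d2:-→d3:-→d4:-→d5:-→d6:-→d7:-→d8:-→d9:-→d10:-→d11:-→d12:-→d13:-→d14:-→d15:-→d16:-→d17:-→d18:-→d19:H2→d20:-→d21:-→d22:-→d23:-→d24:-→d25:-→d26:-→d27:-→d28:-→d29:-→d30:-→d31:-→d32:H2  best=H2
  add 35.98.189.32/28 -> H0 at depth 28
  add 110.24.128.0/20 -> H1 at depth 20
  ? 63.64.19.113  path d0:-→d1:-→d2:-→d3:-→d4:-→d5:-→d6:-→d7:-→d8:-→d9:-→d10:-→d11:-→d12:H2→d13:H2  best=H2
  ? 51.139.217.240  path d0:-→d1:-→d2:-→d3:-→d4:-→d5:-→d6:-→d7:-→d8:-→d9:-→d10:-→d11:-→d12:-→d13:-→d14:-→d15:-→d16:-→d17:-→d18:-→d19:H2→d20:-→d21:-→d22:-→d23:-→d24:-→d25:-→d26:-→d27:-→d28:-→d29:-→d30:-→d31:-→d32:H2  best=H2
  ? 63.64.0.2  path d0:-→d1:-→d2:-→d3:-→d4:-→d5:-→d6:-→d7:-→d8:-→d9:-→d10:-→d11:-→d12:H2→d13:H2  best=H2
  add 51.0.0.0/8 -> H0 at depth 8
  ? 51.0.0.0  path d0:-→d1:-→d2:-→d3:-→d4:-→d5:-→d6:-→d7:-→d8:H0  best=H0
  add 63.66.0.0/16 -> H2 at depth 16
  add 51.139.216.0/23 -> H1 at depth 23
  ? 51.139.216.15  path d0:-→d1:-→d2:-→d3:-→d4:-→d5:-→d6:-→d7:-→d8:H0→d9:-→d10:-→d11:-→d12:-→d13:-→d14:-→d15:-→d16:-→d17:-→d18:-→d19:H2→d20:-→d21:-→d22:-→d23:H1  best=H1
  add 51.139.0.0/16 -> H1 at depth 16
  add 110.16.0.0/12 -> H2 at depth 12
  ? 63.64.0.11  path d0:-→d1:-→d2:-→d3:-→d4:-→d5:-→d6:-→d7:-→d8:-→d9:-→d10:-→d11:-→d12:H2→d13:H2→d14:-  best=H2
  - 110.16.0.0/12 clear@12
  ? 51.139.201.98  path d0:-→d1:-→d2:-→d3:-→d4:-→d5:-→d6:-→d7:-→d8:H0→d9:-→d10:-→d11:-→d12:-→d13:-→d14:-→d15:-→d16:H1→d17:-→d18:-→d19:H2  best=H2

== LOOKUPS ==
["H2","H2","H2","H2","H2","H0","H1","H2","H2"]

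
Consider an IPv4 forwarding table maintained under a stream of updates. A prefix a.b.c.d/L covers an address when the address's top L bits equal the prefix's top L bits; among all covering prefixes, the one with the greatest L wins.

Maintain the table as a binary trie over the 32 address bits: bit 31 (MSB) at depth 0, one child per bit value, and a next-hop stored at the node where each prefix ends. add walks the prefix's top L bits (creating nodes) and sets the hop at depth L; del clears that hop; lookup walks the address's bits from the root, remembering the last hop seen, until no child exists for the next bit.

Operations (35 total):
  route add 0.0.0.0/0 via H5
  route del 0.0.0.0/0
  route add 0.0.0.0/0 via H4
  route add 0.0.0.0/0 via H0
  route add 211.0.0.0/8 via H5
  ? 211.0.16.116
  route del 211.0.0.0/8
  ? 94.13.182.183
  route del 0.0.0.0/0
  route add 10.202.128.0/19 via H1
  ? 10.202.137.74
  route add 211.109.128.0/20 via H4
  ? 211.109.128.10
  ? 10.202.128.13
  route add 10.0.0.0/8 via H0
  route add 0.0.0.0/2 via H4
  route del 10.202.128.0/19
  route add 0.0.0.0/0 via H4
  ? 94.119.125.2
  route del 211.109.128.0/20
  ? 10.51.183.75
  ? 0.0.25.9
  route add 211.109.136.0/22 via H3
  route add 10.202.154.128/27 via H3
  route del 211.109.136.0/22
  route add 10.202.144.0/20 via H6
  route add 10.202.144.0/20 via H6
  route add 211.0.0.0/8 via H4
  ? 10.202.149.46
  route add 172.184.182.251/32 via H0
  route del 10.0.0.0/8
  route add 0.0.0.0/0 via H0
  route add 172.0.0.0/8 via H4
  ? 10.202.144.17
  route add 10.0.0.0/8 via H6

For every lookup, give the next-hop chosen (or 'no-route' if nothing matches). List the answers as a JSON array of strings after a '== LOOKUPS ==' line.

Process each operation:
  add 0.0.0.0/0 -> H5 at depth 0
  - 0.0.0.0/0 clear@0
  add 0.0.0.0/0 -> H4 at depth 0
  add 0.0.0.0/0 -> H0 at depth 0
  add 211.0.0.0/8 -> H5 at depth 8
  lookup 211.0.16.116: bits 11010011 walk d0:H0→d1:-→d2:-→d3:-→d4:-→d5:-→d6:-→d7:-→d8:H5 -> H5
  - 211.0.0.0/8 clear@8
  lookup 94.13.182.183: bits ε walk d0:H0 -> H0
  - 0.0.0.0/0 clear@0
  add 10.202.128.0/19 -> H1 at depth 19
  lookup 10.202.137.74: bits 0000101011001010100 walk d0:-→d1:-→d2:-→d3:-→d4:-→d5:-→d6:-→d7:-→d8:-→d9:-→d10:-→d11:-→d12:-→d13:-→d14:-→d15:-→d16:-→d17:-→d18:-→d19:H1 -> H1
  add 211.109.128.0/20 -> H4 at depth 20
  lookup 211.109.128.10: bits 11010011011011011000 walk d0:-→d1:-→d2:-→d3:-→d4:-→d5:-→d6:-→d7:-→d8:-→d9:-→d10:-→d11:-→d12:-→d13:-→d14:-→d15:-→d16:-→d17:-→d18:-→d19:-→d20:H4 -> H4
  lookup 10.202.128.13: bits 0000101011001010100 walk d0:-→d1:-→d2:-→d3:-→d4:-→d5:-→d6:-→d7:-→d8:-→d9:-→d10:-→d11:-→d12:-→d13:-→d14:-→d15:-→d16:-→d17:-→d18:-→d19:H1 -> H1
  add 10.0.0.0/8 -> H0 at depth 8
  add 0.0.0.0/2 -> H4 at depth 2
  - 10.202.128.0/19 clear@19
  add 0.0.0.0/0 -> H4 at depth 0
  lookup 94.119.125.2: bits 0 walk d0:H4→d1:- -> H4
  - 211.109.128.0/20 clear@20
  lookup 10.51.183.75: bits 00001010 walk d0:H4→d1:-→d2:H4→d3:-→d4:-→d5:-→d6:-→d7:-→d8:H0 -> H0
  lookup 0.0.25.9: bits 0000 walk d0:H4→d1:-→d2:H4→d3:-→d4:- -> H4
  add 211.109.136.0/22 -> H3 at depth 22
  add 10.202.154.128/27 -> H3 at depth 27
  - 211.109.136.0/22 clear@22
  add 10.202.144.0/20 -> H6 at depth 20
  add 10.202.144.0/20 -> H6 at depth 20
  add 211.0.0.0/8 -> H4 at depth 8
  lookup 10.202.149.46: bits 00001010110010101001 walk d0:H4→d1:-→d2:H4→d3:-→d4:-→d5:-→d6:-→d7:-→d8:H0→d9:-→d10:-→d11:-→d12:-→d13:-→d14:-→d15:-→d16:-→d17:-→d18:-→d19:-→d20:H6 -> H6
  add 172.184.182.251/32 -> H0 at depth 32
  - 10.0.0.0/8 clear@8
  add 0.0.0.0/0 -> H0 at depth 0
  add 172.0.0.0/8 -> H4 at depth 8
  lookup 10.202.144.17: bits 00001010110010101001 walk d0:H0→d1:-→d2:H4→d3:-→d4:-→d5:-→d6:-→d7:-→d8:-→d9:-→d10:-→d11:-→d12:-→d13:-→d14:-→d15:-→d16:-→d17:-→d18:-→d19:-→d20:H6 -> H6
  add 10.0.0.0/8 -> H6 at depth 8

== LOOKUPS ==
["H5","H0","H1","H4","H1","H4","H0","H4","H6","H6"]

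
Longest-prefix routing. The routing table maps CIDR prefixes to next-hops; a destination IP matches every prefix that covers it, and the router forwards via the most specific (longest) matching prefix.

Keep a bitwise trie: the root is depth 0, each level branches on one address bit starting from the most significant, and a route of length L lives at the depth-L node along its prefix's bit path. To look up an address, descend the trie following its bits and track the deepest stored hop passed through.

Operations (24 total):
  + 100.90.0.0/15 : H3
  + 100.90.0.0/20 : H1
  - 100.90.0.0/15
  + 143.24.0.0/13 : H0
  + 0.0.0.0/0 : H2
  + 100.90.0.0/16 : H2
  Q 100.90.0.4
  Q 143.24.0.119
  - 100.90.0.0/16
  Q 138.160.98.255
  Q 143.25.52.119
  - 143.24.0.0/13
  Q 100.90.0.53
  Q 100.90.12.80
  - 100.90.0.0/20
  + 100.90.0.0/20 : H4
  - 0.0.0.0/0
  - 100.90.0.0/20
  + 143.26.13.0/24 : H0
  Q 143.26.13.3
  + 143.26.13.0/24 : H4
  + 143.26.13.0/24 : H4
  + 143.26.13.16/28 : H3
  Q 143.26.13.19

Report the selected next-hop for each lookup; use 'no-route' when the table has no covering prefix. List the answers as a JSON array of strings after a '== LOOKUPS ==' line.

Trace:
  add 100.90.0.0/15 -> H3 at depth 15
  add 100.90.0.0/20 -> H1 at depth 20
  del 100.90.0.0/15 (clear depth 15)
  add 143.24.0.0/13 -> H0 at depth 13
  add 0.0.0.0/0 -> H2 at depth 0
  add 100.90.0.0/16 -> H2 at depth 16
  Q 100.90.0.4: descend 01100100010110100000 ; hops seen [H2,H2,H1] ; pick H1
  Q 143.24.0.119: descend 1000111100011 ; hops seen [H2,H0] ; pick H0
  del 100.90.0.0/16 (clear depth 16)
  Q 138.160.98.255: descend 10001 ; hops seen [H2] ; pick H2
  Q 143.25.52.119: descend 1000111100011 ; hops seen [H2,H0] ; pick H0
  del 143.24.0.0/13 (clear depth 13)
  Q 100.90.0.53: descend 01100100010110100000 ; hops seen [H2,H1] ; pick H1
  Q 100.90.12.80: descend 01100100010110100000 ; hops seen [H2,H1] ; pick H1
  del 100.90.0.0/20 (clear depth 20)
  add 100.90.0.0/20 -> H4 at depth 20
  del 0.0.0.0/0 (clear depth 0)
  del 100.90.0.0/20 (clear depth 20)
  add 143.26.13.0/24 -> H0 at depth 24
  Q 143.26.13.3: descend 100011110001101000001101 ; hops seen [H0] ; pick H0
  add 143.26.13.0/24 -> H4 at depth 24
  add 143.26.13.0/24 -> H4 at depth 24
  add 143.26.13.16/28 -> H3 at depth 28
  Q 143.26.13.19: descend 1000111100011010000011010001 ; hops seen [H4,H3] ; pick H3

== LOOKUPS ==
["H1","H0","H2","H0","H1","H1","H0","H3"]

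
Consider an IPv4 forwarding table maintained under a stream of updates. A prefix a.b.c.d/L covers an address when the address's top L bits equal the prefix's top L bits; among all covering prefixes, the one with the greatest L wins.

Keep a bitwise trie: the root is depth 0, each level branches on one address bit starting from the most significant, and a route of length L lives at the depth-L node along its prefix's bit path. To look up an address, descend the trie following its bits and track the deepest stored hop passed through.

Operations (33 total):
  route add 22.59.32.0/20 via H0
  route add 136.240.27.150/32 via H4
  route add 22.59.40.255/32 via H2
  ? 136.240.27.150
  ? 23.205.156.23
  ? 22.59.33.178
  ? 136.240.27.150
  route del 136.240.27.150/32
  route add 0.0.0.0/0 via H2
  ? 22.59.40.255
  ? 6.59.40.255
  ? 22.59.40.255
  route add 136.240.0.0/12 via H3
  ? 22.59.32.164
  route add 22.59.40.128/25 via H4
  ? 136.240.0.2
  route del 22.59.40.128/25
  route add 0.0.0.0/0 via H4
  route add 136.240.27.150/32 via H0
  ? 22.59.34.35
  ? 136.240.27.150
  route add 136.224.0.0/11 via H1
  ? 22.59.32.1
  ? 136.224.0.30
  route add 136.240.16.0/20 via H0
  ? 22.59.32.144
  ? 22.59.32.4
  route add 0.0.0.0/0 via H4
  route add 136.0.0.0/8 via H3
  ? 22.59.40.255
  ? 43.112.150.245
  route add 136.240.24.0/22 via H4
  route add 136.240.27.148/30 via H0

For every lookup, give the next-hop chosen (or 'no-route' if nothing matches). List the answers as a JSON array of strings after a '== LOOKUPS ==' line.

Apply in order:
  + 22.59.32.0/20 (H0) depth=20
  + 136.240.27.150/32 (H4) depth=32
  + 22.59.40.255/32 (H2) depth=32
  Q 136.240.27.150: descend 10001000111100000001101110010110 ; hops seen [H4] ; pick H4
  Q 23.205.156.23: descend 0001011 ; hops seen [∅] ; pick no-route
  Q 22.59.33.178: descend 00010110001110110010 ; hops seen [H0] ; pick H0
  Q 136.240.27.150: descend 10001000111100000001101110010110 ; hops seen [H4] ; pick H4
  del 136.240.27.150/32 (clear depth 32)
  + 0.0.0.0/0 (H2) depth=0
  Q 22.59.40.255: descend 00010110001110110010100011111111 ; hops seen [H2,H0,H2] ; pick H2
  Q 6.59.40.255: descend 000 ; hops seen [H2] ; pick H2
  Q 22.59.40.255: descend 00010110001110110010100011111111 ; hops seen [H2,H0,H2] ; pick H2
  + 136.240.0.0/12 (H3) depth=12
  Q 22.59.32.164: descend 00010110001110110010 ; hops seen [H2,H0] ; pick H0
  + 22.59.40.128/25 (H4) depth=25
  Q 136.240.0.2: descend 1000100011110000000 ; hops seen [H2,H3] ; pick H3
  del 22.59.40.128/25 (clear depth 25)
  + 0.0.0.0/0 (H4) depth=0
  + 136.240.27.150/32 (H0) depth=32
  Q 22.59.34.35: descend 00010110001110110010 ; hops seen [H4,H0] ; pick H0
  Q 136.240.27.150: descend 10001000111100000001101110010110 ; hops seen [H4,H3,H0] ; pick H0
  + 136.224.0.0/11 (H1) depth=11
  Q 22.59.32.1: descend 00010110001110110010 ; hops seen [H4,H0] ; pick H0
  Q 136.224.0.30: descend 10001000111 ; hops seen [H4,H1] ; pick H1
  + 136.240.16.0/20 (H0) depth=20
  Q 22.59.32.144: descend 00010110001110110010 ; hops seen [H4,H0] ; pick H0
  Q 22.59.32.4: descend 00010110001110110010 ; hops seen [H4,H0] ; pick H0
  + 0.0.0.0/0 (H4) depth=0
  + 136.0.0.0/8 (H3) depth=8
  Q 22.59.40.255: descend 00010110001110110010100011111111 ; hops seen [H4,H0,H2] ; pick H2
  Q 43.112.150.245: descend 00 ; hops seen [H4] ; pick H4
  + 136.240.24.0/22 (H4) depth=22
  + 136.240.27.148/30 (H0) depth=30

== LOOKUPS ==
["H4","no-route","H0","H4","H2","H2","H2","H0","H3","H0","H0","H0","H1","H0","H0","H2","H4"]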